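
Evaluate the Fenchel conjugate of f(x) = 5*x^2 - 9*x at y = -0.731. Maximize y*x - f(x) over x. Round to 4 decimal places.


f*(y) = sup_x {y*x - a*x^2 - b*x} = sup_x {(y-b)*x - a*x^2}
FOC: (y - b) - 2a*x = 0 => x* = (y - b)/(2a)
x* = (-0.731 + 9)/(2*5) = 0.8269
f*(-0.731) = (y-b)^2/(4a) = (-0.731 + 9)^2/(4*5)
= 68.3764/20 = 3.4188


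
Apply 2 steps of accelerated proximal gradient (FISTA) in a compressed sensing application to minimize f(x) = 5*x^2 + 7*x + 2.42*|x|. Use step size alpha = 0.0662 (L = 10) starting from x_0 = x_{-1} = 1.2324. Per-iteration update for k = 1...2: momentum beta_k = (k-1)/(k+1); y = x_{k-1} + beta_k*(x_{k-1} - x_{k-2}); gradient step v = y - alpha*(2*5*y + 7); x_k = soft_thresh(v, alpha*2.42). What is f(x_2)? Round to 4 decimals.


FISTA on f(x) = 5*x^2 + 7*x + 2.42*|x|
L = 10, alpha = 0.0662
Iteration 1: beta = 0.0, y = 1.2324 + 0.0*(1.2324 - 1.2324) = 1.2324
  grad(y) = 19.324, v = y - alpha*grad = -0.0468
  prox(v) = soft_thresh(-0.0468, 0.1602) = 0.0
Iteration 2: beta = 0.3333, y = 0.0 + 0.3333*(0.0 - 1.2324) = -0.4108
  grad(y) = 2.892, v = y - alpha*grad = -0.6023
  prox(v) = soft_thresh(-0.6023, 0.1602) = -0.442
f(x_2) = 5*(-0.442)^2 + 7*(-0.442) + 2.42*|-0.442| = -1.0475


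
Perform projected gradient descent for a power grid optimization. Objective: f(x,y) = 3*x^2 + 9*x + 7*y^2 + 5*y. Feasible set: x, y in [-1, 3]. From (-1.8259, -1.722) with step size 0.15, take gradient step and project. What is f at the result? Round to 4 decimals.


Step 1: Compute gradient at (-1.8259, -1.722).
grad_x = 2*3*-1.8259 + 9 = -1.9554
grad_y = 2*7*-1.722 + 5 = -19.108
Step 2: Gradient step.
x_raw = -1.8259 - 0.15*-1.9554 = -1.5326
y_raw = -1.722 - 0.15*-19.108 = 1.1442
Step 3: Project onto [-1, 3].
x_proj = clip(-1.5326) = -1.0
y_proj = clip(1.1442) = 1.1442
Step 4: Evaluate f.
f(-1.0, 1.1442) = 8.8854


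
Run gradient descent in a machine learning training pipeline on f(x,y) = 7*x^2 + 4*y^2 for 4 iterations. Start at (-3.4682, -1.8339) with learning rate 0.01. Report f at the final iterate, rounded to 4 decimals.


Gradient descent on f(x,y) = 7*x^2 + 4*y^2.
Starting point: (-3.4682, -1.8339), alpha = 0.01
Step 1: grad_x = 2*7*-3.4682 = -48.5548, grad_y = 2*4*-1.8339 = -14.6712
  x_1 = -3.4682 - 0.01*-48.5548 = -2.9827
  y_1 = -1.8339 - 0.01*-14.6712 = -1.6872
Step 2: grad_x = 2*7*-2.9827 = -41.7571, grad_y = 2*4*-1.6872 = -13.4975
  x_2 = -2.9827 - 0.01*-41.7571 = -2.5651
  y_2 = -1.6872 - 0.01*-13.4975 = -1.5522
Step 3: grad_x = 2*7*-2.5651 = -35.9111, grad_y = 2*4*-1.5522 = -12.4177
  x_3 = -2.5651 - 0.01*-35.9111 = -2.206
  y_3 = -1.5522 - 0.01*-12.4177 = -1.428
Step 4: grad_x = 2*7*-2.206 = -30.8836, grad_y = 2*4*-1.428 = -11.4243
  x_4 = -2.206 - 0.01*-30.8836 = -1.8971
  y_4 = -1.428 - 0.01*-11.4243 = -1.3138
f(-1.8971, -1.3138) = 7*(-1.8971)^2 + 4*(-1.3138)^2 = 32.098


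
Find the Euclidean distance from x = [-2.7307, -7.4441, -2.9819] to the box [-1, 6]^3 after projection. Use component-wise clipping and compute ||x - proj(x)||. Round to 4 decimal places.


Project each component onto [-1, 6].
clip(-2.7307) = -1.0, clip(-7.4441) = -1.0, clip(-2.9819) = -1.0
Projection = [-1.0, -1.0, -1.0]
Squared diffs: [2.9953, 41.5264, 3.9279]
Distance = sqrt(48.4496) = 6.9606


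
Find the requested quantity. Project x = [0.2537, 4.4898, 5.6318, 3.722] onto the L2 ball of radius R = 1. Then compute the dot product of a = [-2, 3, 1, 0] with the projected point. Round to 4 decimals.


Step 1: Compute ||x|| (intermediates to 6 decimals).
||x|| = sqrt(0.2537^2 + 4.4898^2 + 5.6318^2 + 3.722^2) = 8.111296
Step 2: Project.
Since ||x|| > R, scale = R/||x|| = 1/8.111296 = 0.123285, proj(x) = scale * x
proj(x) = [0.031277, 0.553525, 0.694316, 0.458867]
Step 3: Dot product.
a^T * proj(x) = -2*0.031277 + 3*0.553525 + 1*0.694316 + 0*0.458867 = 2.2923


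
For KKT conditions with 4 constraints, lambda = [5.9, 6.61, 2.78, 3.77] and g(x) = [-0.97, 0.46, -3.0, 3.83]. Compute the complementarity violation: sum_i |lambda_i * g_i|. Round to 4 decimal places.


KKT complementary slackness check:
lambda_1 * g_1 = 5.9 * -0.97 = -5.723
lambda_2 * g_2 = 6.61 * 0.46 = 3.0406
lambda_3 * g_3 = 2.78 * -3.0 = -8.34
lambda_4 * g_4 = 3.77 * 3.83 = 14.4391
Total violation = 5.723 + 3.0406 + 8.34 + 14.4391 = 31.5427


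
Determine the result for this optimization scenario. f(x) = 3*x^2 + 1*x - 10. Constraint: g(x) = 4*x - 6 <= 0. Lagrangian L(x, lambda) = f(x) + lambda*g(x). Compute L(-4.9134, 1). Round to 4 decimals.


Step 1: Evaluate f(x).
f(-4.9134) = 3*(-4.9134)^2 + 1*(-4.9134) - 10 = 57.5111
Step 2: Evaluate g(x).
g(-4.9134) = 4*-4.9134 - 6 = -25.6536
Step 3: Compute Lagrangian.
L = 57.5111 + 1*-25.6536 = 31.8575


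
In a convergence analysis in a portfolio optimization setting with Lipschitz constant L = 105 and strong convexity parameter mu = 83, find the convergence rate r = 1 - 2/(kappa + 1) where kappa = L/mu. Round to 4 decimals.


Step 1: Compute the condition number.
kappa = L/mu = 105/83 = 1.2651
Step 2: Compute the convergence rate.
r = 1 - 2/(kappa + 1) = 1 - 2*mu/(L + mu) = (L - mu)/(L + mu) = 22/188 = 0.117


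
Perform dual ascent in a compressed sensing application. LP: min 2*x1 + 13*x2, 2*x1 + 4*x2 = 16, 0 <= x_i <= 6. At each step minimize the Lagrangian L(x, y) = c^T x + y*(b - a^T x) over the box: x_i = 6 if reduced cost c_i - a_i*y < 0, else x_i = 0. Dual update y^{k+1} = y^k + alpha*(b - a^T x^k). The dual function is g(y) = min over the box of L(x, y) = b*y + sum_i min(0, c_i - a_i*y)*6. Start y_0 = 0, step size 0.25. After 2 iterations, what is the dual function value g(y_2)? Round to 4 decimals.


Dual ascent for LP: min 2*x1 + 13*x2, 2*x1 + 4*x2 = 16, 0 <= x_i <= 6
Step 1: y^k = 0.0, reduced costs: (2.0, 13.0)
  x^k = (0.0, 0.0), subgradient = b - a^T x = 16.0
  y^{k+1} = 0.0 + 0.25*16.0 = 4.0
Step 2: y^k = 4.0, reduced costs: (-6.0, -3.0)
  x^k = (6.0, 6.0), subgradient = b - a^T x = -20.0
  y^{k+1} = 4.0 + 0.25*-20.0 = -1.0
Dual objective at y_2 = -1.0: reduced costs (4.0, 17.0), box minimizer x = (0.0, 0.0)
g(y_2) = b*y + (c1 - a1*y)*x1 + (c2 - a2*y)*x2 = 16*(-1.0) + 4.0*0.0 + 17.0*0.0 = -16.0 + 0.0 + 0.0 = -16.0


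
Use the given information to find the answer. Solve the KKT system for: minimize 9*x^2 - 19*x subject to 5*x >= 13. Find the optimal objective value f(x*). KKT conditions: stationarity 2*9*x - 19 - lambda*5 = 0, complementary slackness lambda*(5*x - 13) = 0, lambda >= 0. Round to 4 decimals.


Step 1: Try lambda = 0 (constraint inactive).
x_unc = 19/(2*9) = 1.0556
Check: 5*1.0556 = 5.278 < 13 -- violated!
Step 2: Constraint must be active: 5*x = 13
x* = 13/5 = 2.6
lambda = (2*9*2.6 - 19)/5 = 5.56
Step 3: Compute optimal value.
f(x*) = 9*2.6^2 - 19*2.6 = 11.44


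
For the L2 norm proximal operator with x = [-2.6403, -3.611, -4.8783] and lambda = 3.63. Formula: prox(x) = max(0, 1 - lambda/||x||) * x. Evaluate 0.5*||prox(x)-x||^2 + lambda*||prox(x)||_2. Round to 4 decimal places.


Step 1: Compute ||x||.
||x|| = 6.6188
Step 2: Compute scaling factor.
scale = max(0, 1 - 3.63/6.6188) = 0.4516
Step 3: prox(x) = [-1.1923, -1.6306, -2.2028]
||prox(x)|| = 2.9888
Step 4: Proximal objective.
0.5*||prox-x||^2 = 6.5885
lambda*||prox|| = 10.8493
Total = 17.4377


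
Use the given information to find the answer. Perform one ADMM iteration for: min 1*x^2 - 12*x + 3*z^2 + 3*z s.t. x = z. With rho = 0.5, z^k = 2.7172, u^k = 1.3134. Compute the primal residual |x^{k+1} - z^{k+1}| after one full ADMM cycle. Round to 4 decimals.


ADMM iteration with rho = 0.5, z^k = 2.7172, u^k = 1.3134
Step 1: x-update.
Minimize 1*x^2 - 12*x + (0.5/2)*(x - 2.7172 + 1.3134)^2
FOC: (2*1 + 0.5)*x = 12 + 0.5*(2.7172 - 1.3134)
x^{k+1} = 5.0808
Step 2: z-update.
Minimize 3*z^2 + 3*z + (0.5/2)*(5.0808 - z + 1.3134)^2
FOC: (2*3 + 0.5)*z = -3 + 0.5*(5.0808 + 1.3134)
z^{k+1} = 0.0303
Step 3: u-update.
u^{k+1} = 1.3134 + 5.0808 - 0.0303 = 6.3638
Step 4: Primal residual = |5.0808 - 0.0303| = 5.0504


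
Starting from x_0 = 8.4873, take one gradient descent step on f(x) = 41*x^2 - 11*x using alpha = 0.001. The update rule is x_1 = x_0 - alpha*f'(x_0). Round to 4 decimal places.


We compute the gradient at x_0 and apply the update.
f'(x) = 82*x - 11
f'(8.4873) = 82*8.4873 - 11 = 684.9586
x_1 = 8.4873 - 0.001*684.9586 = 7.8023


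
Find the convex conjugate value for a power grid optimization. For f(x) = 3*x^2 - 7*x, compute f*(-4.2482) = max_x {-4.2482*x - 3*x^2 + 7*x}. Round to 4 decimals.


f*(y) = sup_x {y*x - a*x^2 - b*x} = sup_x {(y-b)*x - a*x^2}
FOC: (y - b) - 2a*x = 0 => x* = (y - b)/(2a)
x* = (-4.2482 + 7)/(2*3) = 0.4586
f*(-4.2482) = (y-b)^2/(4a) = (-4.2482 + 7)^2/(4*3)
= 7.5724/12 = 0.631


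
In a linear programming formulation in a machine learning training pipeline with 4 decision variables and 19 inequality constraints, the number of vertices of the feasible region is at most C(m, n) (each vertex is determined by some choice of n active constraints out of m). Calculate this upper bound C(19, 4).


Each vertex corresponds to some choice of n active constraints out of m, so the number of vertices is at most C(m, n) = m! / (n!(m-n)!).
m = 19, n = 4
Numerator: 19 * 18 * 17 * 16
Denominator: 4! = 24
C(19, 4) = 3876


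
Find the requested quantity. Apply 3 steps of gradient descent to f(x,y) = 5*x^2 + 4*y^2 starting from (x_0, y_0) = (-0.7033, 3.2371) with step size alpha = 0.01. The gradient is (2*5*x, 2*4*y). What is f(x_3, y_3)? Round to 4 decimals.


Gradient descent on f(x,y) = 5*x^2 + 4*y^2.
Starting point: (-0.7033, 3.2371), alpha = 0.01
Step 1: grad_x = 2*5*-0.7033 = -7.033, grad_y = 2*4*3.2371 = 25.8968
  x_1 = -0.7033 - 0.01*-7.033 = -0.633
  y_1 = 3.2371 - 0.01*25.8968 = 2.9781
Step 2: grad_x = 2*5*-0.633 = -6.3297, grad_y = 2*4*2.9781 = 23.8251
  x_2 = -0.633 - 0.01*-6.3297 = -0.5697
  y_2 = 2.9781 - 0.01*23.8251 = 2.7399
Step 3: grad_x = 2*5*-0.5697 = -5.6967, grad_y = 2*4*2.7399 = 21.9191
  x_3 = -0.5697 - 0.01*-5.6967 = -0.5127
  y_3 = 2.7399 - 0.01*21.9191 = 2.5207
f(-0.5127, 2.5207) = 5*(-0.5127)^2 + 4*2.5207^2 = 26.7299


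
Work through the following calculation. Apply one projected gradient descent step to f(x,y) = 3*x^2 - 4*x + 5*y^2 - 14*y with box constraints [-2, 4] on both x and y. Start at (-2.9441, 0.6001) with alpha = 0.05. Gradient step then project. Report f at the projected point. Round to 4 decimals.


Step 1: Compute gradient at (-2.9441, 0.6001).
grad_x = 2*3*-2.9441 - 4 = -21.6646
grad_y = 2*5*0.6001 - 14 = -7.999
Step 2: Gradient step.
x_raw = -2.9441 - 0.05*-21.6646 = -1.8609
y_raw = 0.6001 - 0.05*-7.999 = 1.0001
Step 3: Project onto [-2, 4].
x_proj = clip(-1.8609) = -1.8609
y_proj = clip(1.0001) = 1.0001
Step 4: Evaluate f.
f(-1.8609, 1.0001) = 8.8318


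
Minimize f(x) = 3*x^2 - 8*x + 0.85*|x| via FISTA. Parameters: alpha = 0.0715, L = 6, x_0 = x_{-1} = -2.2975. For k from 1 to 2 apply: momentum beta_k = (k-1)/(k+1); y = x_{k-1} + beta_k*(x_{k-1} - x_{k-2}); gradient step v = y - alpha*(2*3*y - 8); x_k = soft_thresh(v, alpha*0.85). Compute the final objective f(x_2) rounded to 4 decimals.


FISTA on f(x) = 3*x^2 - 8*x + 0.85*|x|
L = 6, alpha = 0.0715
Iteration 1: beta = 0.0, y = -2.2975 + 0.0*(-2.2975 + 2.2975) = -2.2975
  grad(y) = -21.785, v = y - alpha*grad = -0.7399
  prox(v) = soft_thresh(-0.7399, 0.0608) = -0.6791
Iteration 2: beta = 0.3333, y = -0.6791 + 0.3333*(-0.6791 + 2.2975) = -0.1396
  grad(y) = -8.8378, v = y - alpha*grad = 0.4923
  prox(v) = soft_thresh(0.4923, 0.0608) = 0.4315
f(x_2) = 3*0.4315^2 - 8*0.4315 + 0.85*|0.4315| = -2.5266


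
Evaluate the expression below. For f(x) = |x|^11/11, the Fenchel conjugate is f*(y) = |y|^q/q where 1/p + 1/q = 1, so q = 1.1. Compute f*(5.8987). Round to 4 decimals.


The conjugate exponent q satisfies 1/p + 1/q = 1.
p = 11, so q = 11/(11 - 1) = 1.1
|y|^q = 5.8987^1.1 = 7.0442
f*(5.8987) = 7.0442 / 1.1 = 6.4038


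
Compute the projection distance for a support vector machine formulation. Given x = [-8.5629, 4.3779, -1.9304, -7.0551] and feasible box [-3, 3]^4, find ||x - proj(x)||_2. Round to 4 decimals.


Project each component onto [-3, 3].
clip(-8.5629) = -3.0, clip(4.3779) = 3.0, clip(-1.9304) = -1.9304, clip(-7.0551) = -3.0
Projection = [-3.0, 3.0, -1.9304, -3.0]
Squared diffs: [30.9459, 1.8986, 0.0, 16.4438]
Distance = sqrt(49.2883) = 7.0206


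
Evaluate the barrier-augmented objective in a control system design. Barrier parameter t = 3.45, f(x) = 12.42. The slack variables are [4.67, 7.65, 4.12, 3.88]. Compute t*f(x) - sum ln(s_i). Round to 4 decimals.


Step 1: Compute log-barrier.
ln values: [1.5412, 2.0347, 1.4159, 1.3558]
phi = -(1.5412 + 2.0347 + 1.4159 + 1.3558) = -6.3476
Step 2: Compute augmented objective.
t*f(x) = 3.45*12.42 = 42.849
Total = 42.849 - 6.3476 = 36.5014


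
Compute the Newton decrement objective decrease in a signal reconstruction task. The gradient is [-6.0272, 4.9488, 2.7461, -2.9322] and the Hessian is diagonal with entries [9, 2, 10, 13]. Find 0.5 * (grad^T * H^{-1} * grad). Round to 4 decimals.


Step 1: H is diagonal, so H^(-1) * g = [-0.6697, 2.4744, 0.2746, -0.2256].
Step 2: g^T H^(-1) g = sum_i g_i^2 / H_ii
  = (-6.0272)^2/9 + (4.9488)^2/2 + (2.7461)^2/10 + (-2.9322)^2/13
  = 4.0363 + 12.2453 + 0.7541 + 0.6614 = 17.6971
Step 3: Objective decrease = 0.5 * g^T H^(-1) g = 8.8486


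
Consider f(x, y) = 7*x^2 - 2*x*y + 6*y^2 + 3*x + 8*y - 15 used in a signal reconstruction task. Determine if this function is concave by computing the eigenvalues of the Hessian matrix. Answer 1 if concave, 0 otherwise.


The Hessian of f(x,y) = 7*x^2 - 2*x*y + 6*y^2 + 3*x + 8*y - 15 is:
H = [[14, -2], [-2, 12]]
Trace = 14 + 12 = 26
Determinant = 14*12 - (-2)^2 = 164
Discriminant = (26)^2 - 4*164 = 20.0
Eigenvalues: lambda_1 = 10.7639, lambda_2 = 15.2361
The function is not concave.

0


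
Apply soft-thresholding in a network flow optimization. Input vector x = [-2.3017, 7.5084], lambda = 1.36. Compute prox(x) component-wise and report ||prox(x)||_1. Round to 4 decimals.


Soft-thresholding with lambda = 1.36:
prox(-2.3017) = sign(-2.3017)*max(|-2.3017| - 1.36, 0) = -0.9417
prox(7.5084) = sign(7.5084)*max(|7.5084| - 1.36, 0) = 6.1484
prox(x) = [-0.9417, 6.1484]
||prox(x)||_1 = 0.9417 + 6.1484 = 7.0901


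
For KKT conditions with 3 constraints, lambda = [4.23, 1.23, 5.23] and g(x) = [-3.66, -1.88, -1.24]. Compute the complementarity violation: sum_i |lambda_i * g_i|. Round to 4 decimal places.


KKT complementary slackness check:
lambda_1 * g_1 = 4.23 * -3.66 = -15.4818
lambda_2 * g_2 = 1.23 * -1.88 = -2.3124
lambda_3 * g_3 = 5.23 * -1.24 = -6.4852
Total violation = 15.4818 + 2.3124 + 6.4852 = 24.2794


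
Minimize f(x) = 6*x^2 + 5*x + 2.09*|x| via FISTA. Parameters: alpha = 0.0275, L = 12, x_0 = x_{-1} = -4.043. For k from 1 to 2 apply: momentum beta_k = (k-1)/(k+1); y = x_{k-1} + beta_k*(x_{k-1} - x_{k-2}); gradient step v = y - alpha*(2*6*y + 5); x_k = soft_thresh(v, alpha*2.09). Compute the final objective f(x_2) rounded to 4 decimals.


FISTA on f(x) = 6*x^2 + 5*x + 2.09*|x|
L = 12, alpha = 0.0275
Iteration 1: beta = 0.0, y = -4.043 + 0.0*(-4.043 + 4.043) = -4.043
  grad(y) = -43.516, v = y - alpha*grad = -2.8463
  prox(v) = soft_thresh(-2.8463, 0.0575) = -2.7888
Iteration 2: beta = 0.3333, y = -2.7888 + 0.3333*(-2.7888 + 4.043) = -2.3708
  grad(y) = -23.4494, v = y - alpha*grad = -1.7259
  prox(v) = soft_thresh(-1.7259, 0.0575) = -1.6684
f(x_2) = 6*(-1.6684)^2 + 5*(-1.6684) + 2.09*|-1.6684| = 11.8471


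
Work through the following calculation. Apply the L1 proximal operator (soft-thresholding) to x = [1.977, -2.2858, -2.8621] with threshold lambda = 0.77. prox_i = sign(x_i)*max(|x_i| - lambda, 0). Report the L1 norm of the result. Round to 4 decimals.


Soft-thresholding with lambda = 0.77:
prox(1.977) = sign(1.977)*max(|1.977| - 0.77, 0) = 1.207
prox(-2.2858) = sign(-2.2858)*max(|-2.2858| - 0.77, 0) = -1.5158
prox(-2.8621) = sign(-2.8621)*max(|-2.8621| - 0.77, 0) = -2.0921
prox(x) = [1.207, -1.5158, -2.0921]
||prox(x)||_1 = 1.207 + 1.5158 + 2.0921 = 4.8149


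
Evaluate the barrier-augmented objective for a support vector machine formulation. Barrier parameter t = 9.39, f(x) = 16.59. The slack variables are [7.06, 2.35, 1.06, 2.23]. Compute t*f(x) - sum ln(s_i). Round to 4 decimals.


Step 1: Compute log-barrier.
ln values: [1.9544, 0.8544, 0.0583, 0.802]
phi = -(1.9544 + 0.8544 + 0.0583 + 0.802) = -3.6691
Step 2: Compute augmented objective.
t*f(x) = 9.39*16.59 = 155.7801
Total = 155.7801 - 3.6691 = 152.111


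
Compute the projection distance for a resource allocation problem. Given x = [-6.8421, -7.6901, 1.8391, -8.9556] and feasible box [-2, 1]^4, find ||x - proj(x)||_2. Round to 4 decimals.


Project each component onto [-2, 1].
clip(-6.8421) = -2.0, clip(-7.6901) = -2.0, clip(1.8391) = 1.0, clip(-8.9556) = -2.0
Projection = [-2.0, -2.0, 1.0, -2.0]
Squared diffs: [23.4459, 32.3772, 0.7041, 48.3804]
Distance = sqrt(104.9076) = 10.2424


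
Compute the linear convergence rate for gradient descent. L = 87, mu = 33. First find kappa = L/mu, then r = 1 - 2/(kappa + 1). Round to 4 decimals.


Step 1: Compute the condition number.
kappa = L/mu = 87/33 = 2.6364
Step 2: Compute the convergence rate.
r = 1 - 2/(kappa + 1) = 1 - 2*mu/(L + mu) = (L - mu)/(L + mu) = 54/120 = 0.45


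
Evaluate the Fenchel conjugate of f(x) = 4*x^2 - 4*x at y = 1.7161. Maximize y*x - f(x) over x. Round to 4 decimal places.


f*(y) = sup_x {y*x - a*x^2 - b*x} = sup_x {(y-b)*x - a*x^2}
FOC: (y - b) - 2a*x = 0 => x* = (y - b)/(2a)
x* = (1.7161 + 4)/(2*4) = 0.7145
f*(1.7161) = (y-b)^2/(4a) = (1.7161 + 4)^2/(4*4)
= 32.6738/16 = 2.0421


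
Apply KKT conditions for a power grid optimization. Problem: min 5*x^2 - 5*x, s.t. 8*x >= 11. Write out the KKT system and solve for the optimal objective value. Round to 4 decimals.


Step 1: Try lambda = 0 (constraint inactive).
x_unc = 5/(2*5) = 0.5
Check: 8*0.5 = 4.0 < 11 -- violated!
Step 2: Constraint must be active: 8*x = 11
x* = 11/8 = 1.375
lambda = (2*5*1.375 - 5)/8 = 1.0938
Step 3: Compute optimal value.
f(x*) = 5*1.375^2 - 5*1.375 = 2.5781


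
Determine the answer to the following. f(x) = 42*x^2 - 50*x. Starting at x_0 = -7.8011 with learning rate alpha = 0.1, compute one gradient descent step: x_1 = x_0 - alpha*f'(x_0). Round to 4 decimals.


We compute the gradient at x_0 and apply the update.
f'(x) = 84*x - 50
f'(-7.8011) = 84*-7.8011 - 50 = -705.2924
x_1 = -7.8011 - 0.1*-705.2924 = 62.7281


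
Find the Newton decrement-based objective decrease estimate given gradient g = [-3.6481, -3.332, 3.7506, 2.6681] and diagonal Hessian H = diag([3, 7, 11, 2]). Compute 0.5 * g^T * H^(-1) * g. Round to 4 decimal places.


Step 1: H is diagonal, so H^(-1) * g = [-1.216, -0.476, 0.341, 1.3341].
Step 2: g^T H^(-1) g = sum_i g_i^2 / H_ii
  = (-3.6481)^2/3 + (-3.332)^2/7 + (3.7506)^2/11 + (2.6681)^2/2
  = 4.4362 + 1.586 + 1.2788 + 3.5594 = 10.8604
Step 3: Objective decrease = 0.5 * g^T H^(-1) g = 5.4302


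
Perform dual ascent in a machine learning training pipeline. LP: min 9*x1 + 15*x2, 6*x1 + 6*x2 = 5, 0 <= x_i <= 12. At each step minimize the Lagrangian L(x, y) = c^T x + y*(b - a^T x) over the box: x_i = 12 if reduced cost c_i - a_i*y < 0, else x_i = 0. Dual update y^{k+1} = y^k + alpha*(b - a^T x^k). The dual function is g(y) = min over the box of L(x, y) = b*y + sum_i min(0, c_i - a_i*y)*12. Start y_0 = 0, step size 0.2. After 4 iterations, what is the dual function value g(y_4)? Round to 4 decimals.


Dual ascent for LP: min 9*x1 + 15*x2, 6*x1 + 6*x2 = 5, 0 <= x_i <= 12
Step 1: y^k = 0.0, reduced costs: (9.0, 15.0)
  x^k = (0.0, 0.0), subgradient = b - a^T x = 5.0
  y^{k+1} = 0.0 + 0.2*5.0 = 1.0
Step 2: y^k = 1.0, reduced costs: (3.0, 9.0)
  x^k = (0.0, 0.0), subgradient = b - a^T x = 5.0
  y^{k+1} = 1.0 + 0.2*5.0 = 2.0
Step 3: y^k = 2.0, reduced costs: (-3.0, 3.0)
  x^k = (12.0, 0.0), subgradient = b - a^T x = -67.0
  y^{k+1} = 2.0 + 0.2*-67.0 = -11.4
Step 4: y^k = -11.4, reduced costs: (77.4, 83.4)
  x^k = (0.0, 0.0), subgradient = b - a^T x = 5.0
  y^{k+1} = -11.4 + 0.2*5.0 = -10.4
Dual objective at y_4 = -10.4: reduced costs (71.4, 77.4), box minimizer x = (0.0, 0.0)
g(y_4) = b*y + (c1 - a1*y)*x1 + (c2 - a2*y)*x2 = 5*(-10.4) + 71.4*0.0 + 77.4*0.0 = -52.0 + 0.0 + 0.0 = -52.0


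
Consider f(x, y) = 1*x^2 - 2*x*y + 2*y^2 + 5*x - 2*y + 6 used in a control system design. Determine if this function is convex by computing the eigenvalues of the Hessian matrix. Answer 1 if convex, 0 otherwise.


The Hessian of f(x,y) = 1*x^2 - 2*x*y + 2*y^2 + 5*x - 2*y + 6 is:
H = [[2, -2], [-2, 4]]
Trace = 2 + 4 = 6
Determinant = 2*4 - (-2)^2 = 4
Discriminant = (6)^2 - 4*4 = 20.0
Eigenvalues: lambda_1 = 0.7639, lambda_2 = 5.2361
The function is convex.

1


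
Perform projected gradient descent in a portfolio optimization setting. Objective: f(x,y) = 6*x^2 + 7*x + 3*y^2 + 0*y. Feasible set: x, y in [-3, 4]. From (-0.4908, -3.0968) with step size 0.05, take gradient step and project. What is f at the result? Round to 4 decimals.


Step 1: Compute gradient at (-0.4908, -3.0968).
grad_x = 2*6*-0.4908 + 7 = 1.1104
grad_y = 2*3*-3.0968 + 0 = -18.5808
Step 2: Gradient step.
x_raw = -0.4908 - 0.05*1.1104 = -0.5463
y_raw = -3.0968 - 0.05*-18.5808 = -2.1678
Step 3: Project onto [-3, 4].
x_proj = clip(-0.5463) = -0.5463
y_proj = clip(-2.1678) = -2.1678
Step 4: Evaluate f.
f(-0.5463, -2.1678) = 12.0641


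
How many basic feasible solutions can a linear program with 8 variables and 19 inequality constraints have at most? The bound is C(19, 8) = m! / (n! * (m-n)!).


Each vertex corresponds to some choice of n active constraints out of m, so the number of vertices is at most C(m, n) = m! / (n!(m-n)!).
m = 19, n = 8
Numerator: 19 * 18 * 17 * 16 * 15 * 14 * 13 * 12
Denominator: 8! = 40320
C(19, 8) = 75582


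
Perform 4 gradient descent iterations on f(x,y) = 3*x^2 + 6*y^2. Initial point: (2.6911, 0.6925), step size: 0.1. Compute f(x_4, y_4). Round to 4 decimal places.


Gradient descent on f(x,y) = 3*x^2 + 6*y^2.
Starting point: (2.6911, 0.6925), alpha = 0.1
Step 1: grad_x = 2*3*2.6911 = 16.1466, grad_y = 2*6*0.6925 = 8.31
  x_1 = 2.6911 - 0.1*16.1466 = 1.0764
  y_1 = 0.6925 - 0.1*8.31 = -0.1385
Step 2: grad_x = 2*3*1.0764 = 6.4586, grad_y = 2*6*-0.1385 = -1.662
  x_2 = 1.0764 - 0.1*6.4586 = 0.4306
  y_2 = -0.1385 - 0.1*-1.662 = 0.0277
Step 3: grad_x = 2*3*0.4306 = 2.5835, grad_y = 2*6*0.0277 = 0.3324
  x_3 = 0.4306 - 0.1*2.5835 = 0.1722
  y_3 = 0.0277 - 0.1*0.3324 = -0.0055
Step 4: grad_x = 2*3*0.1722 = 1.0334, grad_y = 2*6*-0.0055 = -0.0665
  x_4 = 0.1722 - 0.1*1.0334 = 0.0689
  y_4 = -0.0055 - 0.1*-0.0665 = 0.0011
f(0.0689, 0.0011) = 3*0.0689^2 + 6*0.0011^2 = 0.0142


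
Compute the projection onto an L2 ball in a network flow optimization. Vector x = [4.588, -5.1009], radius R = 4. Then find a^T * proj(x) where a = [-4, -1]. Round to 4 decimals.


Step 1: Compute ||x|| (intermediates to 6 decimals).
||x|| = sqrt(4.588^2 + (-5.1009)^2) = 6.86068
Step 2: Project.
Since ||x|| > R, scale = R/||x|| = 4/6.86068 = 0.583033, proj(x) = scale * x
proj(x) = [2.674955, -2.973993]
Step 3: Dot product.
a^T * proj(x) = -4*2.674955 - 1*(-2.973993) = -7.7258


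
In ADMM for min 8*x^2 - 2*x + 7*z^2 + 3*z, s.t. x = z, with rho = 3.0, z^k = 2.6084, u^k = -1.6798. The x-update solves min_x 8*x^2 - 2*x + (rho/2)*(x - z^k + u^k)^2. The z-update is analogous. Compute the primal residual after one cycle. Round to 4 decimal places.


ADMM iteration with rho = 3.0, z^k = 2.6084, u^k = -1.6798
Step 1: x-update.
Minimize 8*x^2 - 2*x + (3.0/2)*(x - 2.6084 - 1.6798)^2
FOC: (2*8 + 3.0)*x = 2 + 3.0*(2.6084 + 1.6798)
x^{k+1} = 0.7823
Step 2: z-update.
Minimize 7*z^2 + 3*z + (3.0/2)*(0.7823 - z - 1.6798)^2
FOC: (2*7 + 3.0)*z = -3 + 3.0*(0.7823 - 1.6798)
z^{k+1} = -0.3348
Step 3: u-update.
u^{k+1} = -1.6798 + 0.7823 + 0.3348 = -0.5626
Step 4: Primal residual = |0.7823 + 0.3348| = 1.1172


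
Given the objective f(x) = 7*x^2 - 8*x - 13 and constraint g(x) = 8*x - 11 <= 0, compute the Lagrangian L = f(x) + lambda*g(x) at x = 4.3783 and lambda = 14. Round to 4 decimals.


Step 1: Evaluate f(x).
f(4.3783) = 7*4.3783^2 - 8*4.3783 - 13 = 86.1602
Step 2: Evaluate g(x).
g(4.3783) = 8*4.3783 - 11 = 24.0264
Step 3: Compute Lagrangian.
L = 86.1602 + 14*24.0264 = 422.5298


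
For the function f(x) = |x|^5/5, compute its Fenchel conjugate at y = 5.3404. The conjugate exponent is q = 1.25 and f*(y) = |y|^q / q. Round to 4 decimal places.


The conjugate exponent q satisfies 1/p + 1/q = 1.
p = 5, so q = 5/(5 - 1) = 1.25
|y|^q = 5.3404^1.25 = 8.1183
f*(5.3404) = 8.1183 / 1.25 = 6.4947


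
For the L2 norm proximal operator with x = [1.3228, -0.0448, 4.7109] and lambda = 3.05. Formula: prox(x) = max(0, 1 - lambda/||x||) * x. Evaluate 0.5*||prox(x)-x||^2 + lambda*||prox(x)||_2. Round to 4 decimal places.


Step 1: Compute ||x||.
||x|| = 4.8933
Step 2: Compute scaling factor.
scale = max(0, 1 - 3.05/4.8933) = 0.3767
Step 3: prox(x) = [0.4983, -0.0169, 1.7746]
||prox(x)|| = 1.8433
Step 4: Proximal objective.
0.5*||prox-x||^2 = 4.6513
lambda*||prox|| = 5.6221
Total = 10.2733


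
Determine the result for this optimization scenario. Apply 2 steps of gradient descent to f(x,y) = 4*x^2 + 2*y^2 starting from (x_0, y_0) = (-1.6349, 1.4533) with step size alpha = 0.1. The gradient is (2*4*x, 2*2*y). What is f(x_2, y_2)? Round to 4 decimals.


Gradient descent on f(x,y) = 4*x^2 + 2*y^2.
Starting point: (-1.6349, 1.4533), alpha = 0.1
Step 1: grad_x = 2*4*-1.6349 = -13.0792, grad_y = 2*2*1.4533 = 5.8132
  x_1 = -1.6349 - 0.1*-13.0792 = -0.327
  y_1 = 1.4533 - 0.1*5.8132 = 0.872
Step 2: grad_x = 2*4*-0.327 = -2.6158, grad_y = 2*2*0.872 = 3.4879
  x_2 = -0.327 - 0.1*-2.6158 = -0.0654
  y_2 = 0.872 - 0.1*3.4879 = 0.5232
f(-0.0654, 0.5232) = 4*(-0.0654)^2 + 2*0.5232^2 = 0.5646


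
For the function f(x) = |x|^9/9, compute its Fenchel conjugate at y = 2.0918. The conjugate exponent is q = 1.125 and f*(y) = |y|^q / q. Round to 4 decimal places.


The conjugate exponent q satisfies 1/p + 1/q = 1.
p = 9, so q = 9/(9 - 1) = 1.125
|y|^q = 2.0918^1.125 = 2.294
f*(2.0918) = 2.294 / 1.125 = 2.0391


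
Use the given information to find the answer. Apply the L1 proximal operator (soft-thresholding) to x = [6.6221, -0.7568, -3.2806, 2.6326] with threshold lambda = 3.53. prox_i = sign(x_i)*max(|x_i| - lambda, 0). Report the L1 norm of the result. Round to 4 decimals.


Soft-thresholding with lambda = 3.53:
prox(6.6221) = sign(6.6221)*max(|6.6221| - 3.53, 0) = 3.0921
prox(-0.7568) = sign(-0.7568)*max(|-0.7568| - 3.53, 0) = 0.0
prox(-3.2806) = sign(-3.2806)*max(|-3.2806| - 3.53, 0) = 0.0
prox(2.6326) = sign(2.6326)*max(|2.6326| - 3.53, 0) = 0.0
prox(x) = [3.0921, 0.0, 0.0, 0.0]
||prox(x)||_1 = 3.0921 + 0.0 + 0.0 + 0.0 = 3.0921


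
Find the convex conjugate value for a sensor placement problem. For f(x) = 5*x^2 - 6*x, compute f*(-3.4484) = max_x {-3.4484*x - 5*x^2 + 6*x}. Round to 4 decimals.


f*(y) = sup_x {y*x - a*x^2 - b*x} = sup_x {(y-b)*x - a*x^2}
FOC: (y - b) - 2a*x = 0 => x* = (y - b)/(2a)
x* = (-3.4484 + 6)/(2*5) = 0.2552
f*(-3.4484) = (y-b)^2/(4a) = (-3.4484 + 6)^2/(4*5)
= 6.5107/20 = 0.3255


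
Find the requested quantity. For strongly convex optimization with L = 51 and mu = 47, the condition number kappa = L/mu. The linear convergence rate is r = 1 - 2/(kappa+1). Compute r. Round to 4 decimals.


Step 1: Compute the condition number.
kappa = L/mu = 51/47 = 1.0851
Step 2: Compute the convergence rate.
r = 1 - 2/(kappa + 1) = 1 - 2*mu/(L + mu) = (L - mu)/(L + mu) = 4/98 = 0.0408


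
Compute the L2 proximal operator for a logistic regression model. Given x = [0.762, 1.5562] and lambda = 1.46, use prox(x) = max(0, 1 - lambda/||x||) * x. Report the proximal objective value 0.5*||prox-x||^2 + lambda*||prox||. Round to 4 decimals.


Step 1: Compute ||x||.
||x|| = 1.7327
Step 2: Compute scaling factor.
scale = max(0, 1 - 1.46/1.7327) = 0.1574
Step 3: prox(x) = [0.1199, 0.245]
||prox(x)|| = 0.2727
Step 4: Proximal objective.
0.5*||prox-x||^2 = 1.0658
lambda*||prox|| = 0.3981
Total = 1.464


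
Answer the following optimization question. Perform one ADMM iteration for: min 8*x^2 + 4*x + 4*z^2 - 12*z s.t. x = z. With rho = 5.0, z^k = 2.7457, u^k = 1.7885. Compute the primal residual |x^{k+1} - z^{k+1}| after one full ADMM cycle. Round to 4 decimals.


ADMM iteration with rho = 5.0, z^k = 2.7457, u^k = 1.7885
Step 1: x-update.
Minimize 8*x^2 + 4*x + (5.0/2)*(x - 2.7457 + 1.7885)^2
FOC: (2*8 + 5.0)*x = -4 + 5.0*(2.7457 - 1.7885)
x^{k+1} = 0.0374
Step 2: z-update.
Minimize 4*z^2 - 12*z + (5.0/2)*(0.0374 - z + 1.7885)^2
FOC: (2*4 + 5.0)*z = 12 + 5.0*(0.0374 + 1.7885)
z^{k+1} = 1.6254
Step 3: u-update.
u^{k+1} = 1.7885 + 0.0374 - 1.6254 = 0.2006
Step 4: Primal residual = |0.0374 - 1.6254| = 1.5879


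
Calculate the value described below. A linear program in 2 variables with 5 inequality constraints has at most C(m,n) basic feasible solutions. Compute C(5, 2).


Each vertex corresponds to some choice of n active constraints out of m, so the number of vertices is at most C(m, n) = m! / (n!(m-n)!).
m = 5, n = 2
Numerator: 5 * 4
Denominator: 2! = 2
C(5, 2) = 10


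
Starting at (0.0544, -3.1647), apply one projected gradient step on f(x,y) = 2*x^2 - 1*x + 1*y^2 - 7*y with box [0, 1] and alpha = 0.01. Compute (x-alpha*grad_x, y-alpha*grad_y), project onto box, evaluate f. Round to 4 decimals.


Step 1: Compute gradient at (0.0544, -3.1647).
grad_x = 2*2*0.0544 - 1 = -0.7824
grad_y = 2*1*-3.1647 - 7 = -13.3294
Step 2: Gradient step.
x_raw = 0.0544 - 0.01*-0.7824 = 0.0622
y_raw = -3.1647 - 0.01*-13.3294 = -3.0314
Step 3: Project onto [0, 1].
x_proj = clip(0.0622) = 0.0622
y_proj = clip(-3.0314) = 0.0
Step 4: Evaluate f.
f(0.0622, 0.0) = -0.0545


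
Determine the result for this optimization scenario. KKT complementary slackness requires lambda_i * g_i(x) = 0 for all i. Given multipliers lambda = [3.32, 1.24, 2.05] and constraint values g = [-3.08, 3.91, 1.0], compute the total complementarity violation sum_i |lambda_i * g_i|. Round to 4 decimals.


KKT complementary slackness check:
lambda_1 * g_1 = 3.32 * -3.08 = -10.2256
lambda_2 * g_2 = 1.24 * 3.91 = 4.8484
lambda_3 * g_3 = 2.05 * 1.0 = 2.05
Total violation = 10.2256 + 4.8484 + 2.05 = 17.124


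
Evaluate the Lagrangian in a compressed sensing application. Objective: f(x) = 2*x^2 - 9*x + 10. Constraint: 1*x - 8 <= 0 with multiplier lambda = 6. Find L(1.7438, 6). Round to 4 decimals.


Step 1: Evaluate f(x).
f(1.7438) = 2*1.7438^2 - 9*1.7438 + 10 = 0.3875
Step 2: Evaluate g(x).
g(1.7438) = 1*1.7438 - 8 = -6.2562
Step 3: Compute Lagrangian.
L = 0.3875 + 6*-6.2562 = -37.1497


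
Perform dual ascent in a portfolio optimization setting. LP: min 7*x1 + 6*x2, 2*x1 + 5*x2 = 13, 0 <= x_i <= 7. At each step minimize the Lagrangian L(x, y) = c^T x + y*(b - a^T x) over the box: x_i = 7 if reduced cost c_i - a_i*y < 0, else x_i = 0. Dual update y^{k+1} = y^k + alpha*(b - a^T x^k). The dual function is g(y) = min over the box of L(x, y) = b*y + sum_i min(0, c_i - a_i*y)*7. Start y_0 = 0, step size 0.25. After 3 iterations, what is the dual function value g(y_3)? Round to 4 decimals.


Dual ascent for LP: min 7*x1 + 6*x2, 2*x1 + 5*x2 = 13, 0 <= x_i <= 7
Step 1: y^k = 0.0, reduced costs: (7.0, 6.0)
  x^k = (0.0, 0.0), subgradient = b - a^T x = 13.0
  y^{k+1} = 0.0 + 0.25*13.0 = 3.25
Step 2: y^k = 3.25, reduced costs: (0.5, -10.25)
  x^k = (0.0, 7.0), subgradient = b - a^T x = -22.0
  y^{k+1} = 3.25 + 0.25*-22.0 = -2.25
Step 3: y^k = -2.25, reduced costs: (11.5, 17.25)
  x^k = (0.0, 0.0), subgradient = b - a^T x = 13.0
  y^{k+1} = -2.25 + 0.25*13.0 = 1.0
Dual objective at y_3 = 1.0: reduced costs (5.0, 1.0), box minimizer x = (0.0, 0.0)
g(y_3) = b*y + (c1 - a1*y)*x1 + (c2 - a2*y)*x2 = 13*1.0 + 5.0*0.0 + 1.0*0.0 = 13.0 + 0.0 + 0.0 = 13.0


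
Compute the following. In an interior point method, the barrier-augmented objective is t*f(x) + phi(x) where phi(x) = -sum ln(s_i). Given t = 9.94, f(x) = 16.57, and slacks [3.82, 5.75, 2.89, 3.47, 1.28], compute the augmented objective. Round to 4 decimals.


Step 1: Compute log-barrier.
ln values: [1.3403, 1.7492, 1.0613, 1.2442, 0.2469]
phi = -(1.3403 + 1.7492 + 1.0613 + 1.2442 + 0.2469) = -5.6417
Step 2: Compute augmented objective.
t*f(x) = 9.94*16.57 = 164.7058
Total = 164.7058 - 5.6417 = 159.0641


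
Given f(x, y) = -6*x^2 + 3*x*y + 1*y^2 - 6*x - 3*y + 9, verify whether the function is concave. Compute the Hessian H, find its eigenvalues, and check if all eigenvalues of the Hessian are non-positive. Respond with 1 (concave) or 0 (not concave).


The Hessian of f(x,y) = -6*x^2 + 3*x*y + 1*y^2 - 6*x - 3*y + 9 is:
H = [[-12, 3], [3, 2]]
Trace = -12 + 2 = -10
Determinant = -12*2 - (3)^2 = -33
Discriminant = (-10)^2 - 4*-33 = 232.0
Eigenvalues: lambda_1 = -12.6158, lambda_2 = 2.6158
The function is not concave.

0


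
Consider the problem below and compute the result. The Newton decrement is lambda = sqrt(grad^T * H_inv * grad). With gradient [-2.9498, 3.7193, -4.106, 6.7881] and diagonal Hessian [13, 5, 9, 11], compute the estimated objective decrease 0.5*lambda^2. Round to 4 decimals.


Step 1: H is diagonal, so H^(-1) * g = [-0.2269, 0.7439, -0.4562, 0.6171].
Step 2: g^T H^(-1) g = sum_i g_i^2 / H_ii
  = (-2.9498)^2/13 + (3.7193)^2/5 + (-4.106)^2/9 + (6.7881)^2/11
  = 0.6693 + 2.7666 + 1.8732 + 4.1889 = 9.4982
Step 3: Objective decrease = 0.5 * g^T H^(-1) g = 4.7491


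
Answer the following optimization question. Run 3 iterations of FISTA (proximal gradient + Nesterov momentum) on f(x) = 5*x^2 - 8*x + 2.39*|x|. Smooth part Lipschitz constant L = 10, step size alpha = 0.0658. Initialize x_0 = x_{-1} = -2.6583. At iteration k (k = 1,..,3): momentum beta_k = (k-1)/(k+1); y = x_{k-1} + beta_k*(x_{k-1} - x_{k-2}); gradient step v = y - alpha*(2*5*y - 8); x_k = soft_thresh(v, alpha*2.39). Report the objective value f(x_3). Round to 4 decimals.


FISTA on f(x) = 5*x^2 - 8*x + 2.39*|x|
L = 10, alpha = 0.0658
Iteration 1: beta = 0.0, y = -2.6583 + 0.0*(-2.6583 + 2.6583) = -2.6583
  grad(y) = -34.583, v = y - alpha*grad = -0.3827
  prox(v) = soft_thresh(-0.3827, 0.1573) = -0.2255
Iteration 2: beta = 0.3333, y = -0.2255 + 0.3333*(-0.2255 + 2.6583) = 0.5855
  grad(y) = -2.1454, v = y - alpha*grad = 0.7266
  prox(v) = soft_thresh(0.7266, 0.1573) = 0.5694
Iteration 3: beta = 0.5, y = 0.5694 + 0.5*(0.5694 + 0.2255) = 0.9668
  grad(y) = 1.6679, v = y - alpha*grad = 0.857
  prox(v) = soft_thresh(0.857, 0.1573) = 0.6998
f(x_3) = 5*0.6998^2 - 8*0.6998 + 2.39*|0.6998| = -1.4773


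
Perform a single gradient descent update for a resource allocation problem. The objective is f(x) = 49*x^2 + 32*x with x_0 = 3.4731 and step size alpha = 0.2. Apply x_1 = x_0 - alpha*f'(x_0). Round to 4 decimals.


We compute the gradient at x_0 and apply the update.
f'(x) = 98*x + 32
f'(3.4731) = 98*3.4731 + 32 = 372.3638
x_1 = 3.4731 - 0.2*372.3638 = -70.9997


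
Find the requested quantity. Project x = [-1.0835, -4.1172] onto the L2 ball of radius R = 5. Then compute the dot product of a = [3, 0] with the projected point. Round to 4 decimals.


Step 1: Compute ||x|| (intermediates to 6 decimals).
||x|| = sqrt((-1.0835)^2 + (-4.1172)^2) = 4.257383
Step 2: Project.
Since ||x|| <= R, proj = x (no scaling needed).
proj(x) = [-1.0835, -4.1172]
Step 3: Dot product.
a^T * proj(x) = 3*(-1.0835) + 0*(-4.1172) = -3.2505


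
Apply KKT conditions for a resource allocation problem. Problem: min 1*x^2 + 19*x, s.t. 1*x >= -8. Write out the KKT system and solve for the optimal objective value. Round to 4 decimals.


Step 1: Try lambda = 0 (constraint inactive).
x_unc = -19/(2*1) = -9.5
Check: 1*-9.5 = -9.5 < -8 -- violated!
Step 2: Constraint must be active: 1*x = -8
x* = -8/1 = -8.0
lambda = (2*1*(-8.0) + 19)/1 = 3.0
Step 3: Compute optimal value.
f(x*) = 1*(-8.0)^2 + 19*(-8.0) = -88.0


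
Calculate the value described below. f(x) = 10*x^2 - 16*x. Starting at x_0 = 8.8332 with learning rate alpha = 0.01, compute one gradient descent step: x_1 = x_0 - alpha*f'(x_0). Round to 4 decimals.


We compute the gradient at x_0 and apply the update.
f'(x) = 20*x - 16
f'(8.8332) = 20*8.8332 - 16 = 160.664
x_1 = 8.8332 - 0.01*160.664 = 7.2266


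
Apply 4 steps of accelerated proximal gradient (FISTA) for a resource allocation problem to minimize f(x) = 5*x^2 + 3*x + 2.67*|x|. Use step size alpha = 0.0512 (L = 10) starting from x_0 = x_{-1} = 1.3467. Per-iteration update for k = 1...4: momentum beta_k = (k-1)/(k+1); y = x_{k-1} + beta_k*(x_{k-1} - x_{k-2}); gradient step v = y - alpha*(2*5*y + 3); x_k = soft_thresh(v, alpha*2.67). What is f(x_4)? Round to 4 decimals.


FISTA on f(x) = 5*x^2 + 3*x + 2.67*|x|
L = 10, alpha = 0.0512
Iteration 1: beta = 0.0, y = 1.3467 + 0.0*(1.3467 - 1.3467) = 1.3467
  grad(y) = 16.467, v = y - alpha*grad = 0.5036
  prox(v) = soft_thresh(0.5036, 0.1367) = 0.3669
Iteration 2: beta = 0.3333, y = 0.3669 + 0.3333*(0.3669 - 1.3467) = 0.0403
  grad(y) = 3.4028, v = y - alpha*grad = -0.1339
  prox(v) = soft_thresh(-0.1339, 0.1367) = 0.0
Iteration 3: beta = 0.5, y = 0.0 + 0.5*(0.0 - 0.3669) = -0.1834
  grad(y) = 1.1656, v = y - alpha*grad = -0.2431
  prox(v) = soft_thresh(-0.2431, 0.1367) = -0.1064
Iteration 4: beta = 0.6, y = -0.1064 + 0.6*(-0.1064 - 0.0) = -0.1703
  grad(y) = 1.2973, v = y - alpha*grad = -0.2367
  prox(v) = soft_thresh(-0.2367, 0.1367) = -0.1
f(x_4) = 5*(-0.1)^2 + 3*(-0.1) + 2.67*|-0.1| = 0.017


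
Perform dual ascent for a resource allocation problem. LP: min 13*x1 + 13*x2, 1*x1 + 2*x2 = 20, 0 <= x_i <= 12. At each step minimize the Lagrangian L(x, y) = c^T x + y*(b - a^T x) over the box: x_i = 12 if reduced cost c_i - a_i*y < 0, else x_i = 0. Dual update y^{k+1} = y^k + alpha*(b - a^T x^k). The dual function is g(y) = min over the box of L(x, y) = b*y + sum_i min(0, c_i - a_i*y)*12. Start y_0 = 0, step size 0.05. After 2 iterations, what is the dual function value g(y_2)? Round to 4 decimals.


Dual ascent for LP: min 13*x1 + 13*x2, 1*x1 + 2*x2 = 20, 0 <= x_i <= 12
Step 1: y^k = 0.0, reduced costs: (13.0, 13.0)
  x^k = (0.0, 0.0), subgradient = b - a^T x = 20.0
  y^{k+1} = 0.0 + 0.05*20.0 = 1.0
Step 2: y^k = 1.0, reduced costs: (12.0, 11.0)
  x^k = (0.0, 0.0), subgradient = b - a^T x = 20.0
  y^{k+1} = 1.0 + 0.05*20.0 = 2.0
Dual objective at y_2 = 2.0: reduced costs (11.0, 9.0), box minimizer x = (0.0, 0.0)
g(y_2) = b*y + (c1 - a1*y)*x1 + (c2 - a2*y)*x2 = 20*2.0 + 11.0*0.0 + 9.0*0.0 = 40.0 + 0.0 + 0.0 = 40.0


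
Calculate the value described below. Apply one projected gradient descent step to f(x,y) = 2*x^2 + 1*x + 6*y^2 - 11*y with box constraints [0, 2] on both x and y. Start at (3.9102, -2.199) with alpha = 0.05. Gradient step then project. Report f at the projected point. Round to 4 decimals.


Step 1: Compute gradient at (3.9102, -2.199).
grad_x = 2*2*3.9102 + 1 = 16.6408
grad_y = 2*6*-2.199 - 11 = -37.388
Step 2: Gradient step.
x_raw = 3.9102 - 0.05*16.6408 = 3.0782
y_raw = -2.199 - 0.05*-37.388 = -0.3296
Step 3: Project onto [0, 2].
x_proj = clip(3.0782) = 2.0
y_proj = clip(-0.3296) = 0.0
Step 4: Evaluate f.
f(2.0, 0.0) = 10.0


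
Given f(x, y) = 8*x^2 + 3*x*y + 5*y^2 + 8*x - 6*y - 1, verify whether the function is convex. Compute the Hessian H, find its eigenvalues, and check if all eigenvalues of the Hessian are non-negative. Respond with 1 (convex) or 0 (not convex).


The Hessian of f(x,y) = 8*x^2 + 3*x*y + 5*y^2 + 8*x - 6*y - 1 is:
H = [[16, 3], [3, 10]]
Trace = 16 + 10 = 26
Determinant = 16*10 - (3)^2 = 151
Discriminant = (26)^2 - 4*151 = 72.0
Eigenvalues: lambda_1 = 8.7574, lambda_2 = 17.2426
The function is convex.

1


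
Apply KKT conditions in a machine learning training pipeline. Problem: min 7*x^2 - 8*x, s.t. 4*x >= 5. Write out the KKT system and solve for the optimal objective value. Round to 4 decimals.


Step 1: Try lambda = 0 (constraint inactive).
x_unc = 8/(2*7) = 0.5714
Check: 4*0.5714 = 2.2856 < 5 -- violated!
Step 2: Constraint must be active: 4*x = 5
x* = 5/4 = 1.25
lambda = (2*7*1.25 - 8)/4 = 2.375
Step 3: Compute optimal value.
f(x*) = 7*1.25^2 - 8*1.25 = 0.9375


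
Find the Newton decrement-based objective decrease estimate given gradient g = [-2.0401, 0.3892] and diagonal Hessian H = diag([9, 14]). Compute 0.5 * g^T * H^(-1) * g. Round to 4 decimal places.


Step 1: H is diagonal, so H^(-1) * g = [-0.2267, 0.0278].
Step 2: g^T H^(-1) g = sum_i g_i^2 / H_ii
  = (-2.0401)^2/9 + (0.3892)^2/14
  = 0.4624 + 0.0108 = 0.4733
Step 3: Objective decrease = 0.5 * g^T H^(-1) g = 0.2366
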